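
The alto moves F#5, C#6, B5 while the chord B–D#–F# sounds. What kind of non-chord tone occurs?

C#6 is an appoggiatura.

The harmony at that moment is B major triad (B, D#, F#); C#6 is not a chord tone.
It is approached by leap up from F#5 and left by step down to B5.
Leap in, step out — an appoggiatura.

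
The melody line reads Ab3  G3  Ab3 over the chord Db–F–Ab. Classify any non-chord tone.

G3 is a neighbor tone.

The harmony at that moment is Db major triad (Db, F, Ab); G3 is not a chord tone.
It is approached by step down from Ab3 and left by step up to Ab3.
Step away and step back to the same note — a neighbor tone (lower neighbor).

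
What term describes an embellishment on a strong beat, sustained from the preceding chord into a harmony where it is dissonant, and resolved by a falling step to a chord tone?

Approach: by preparation — the pitch is first a chord tone, then held (tied or repeated) while the harmony changes under it. Departure: down by step. Metric position: strong.
A prepared dissonance that resolves downward by step — a suspension. (The same figure resolving upward would be a retardation.)

Suspension.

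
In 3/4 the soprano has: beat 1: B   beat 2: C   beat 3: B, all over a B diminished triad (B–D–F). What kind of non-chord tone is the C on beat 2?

Upper neighbor tone.

The harmony at that moment is B diminished triad (B, D, F); C is not a chord tone.
It is approached by step up from B and left by step down to B.
Step away and step back to the same note — a neighbor tone (upper neighbor).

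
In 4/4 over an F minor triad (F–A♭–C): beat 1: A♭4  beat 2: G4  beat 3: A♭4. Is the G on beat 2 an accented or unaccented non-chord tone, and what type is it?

The harmony at that moment is F minor triad (F, A♭, C); G4 is not a chord tone.
It is approached by step down from A♭4 and left by step up to A♭4.
Step away and step back to the same note — a neighbor tone (lower neighbor).
It falls on a weak beat, so it is unaccented.

Unaccented neighbor tone.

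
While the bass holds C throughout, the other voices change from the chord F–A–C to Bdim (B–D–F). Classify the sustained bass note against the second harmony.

The harmony at that moment is B diminished triad (B, D, F); C is not a chord tone.
It is held over (the same pitch as the preceding C) and then sustained as the same pitch into the next harmony.
Sustained through a change of harmony — a pedal tone.

Pedal tone (pedal point).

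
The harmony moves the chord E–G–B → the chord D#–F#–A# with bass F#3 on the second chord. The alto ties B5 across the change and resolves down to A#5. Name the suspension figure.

4–3 suspension.

At the second chord the bass is F#3. The suspended B5 lies a fourth above the bass; after resolving down by step to A#5, the interval above the bass becomes a third.
Suspension figures are named by those two intervals: 4–3.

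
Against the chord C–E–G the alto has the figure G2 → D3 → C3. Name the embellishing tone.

The harmony at that moment is C major triad (C, E, G); D3 is not a chord tone.
It is approached by leap up from G2 and left by step down to C3.
Leap in, step out — an appoggiatura.

D3 is an appoggiatura.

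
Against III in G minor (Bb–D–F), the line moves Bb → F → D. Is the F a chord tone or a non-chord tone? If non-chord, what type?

Chord tone (the fifth of Bb major triad).

Bb major triad contains Bb, D, F; F is the fifth, so it is a chord tone.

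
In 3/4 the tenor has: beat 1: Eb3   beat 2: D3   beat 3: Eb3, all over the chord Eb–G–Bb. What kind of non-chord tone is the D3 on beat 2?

Lower neighbor tone.

The harmony at that moment is Eb major triad (Eb, G, Bb); D3 is not a chord tone.
It is approached by step down from Eb3 and left by step up to Eb3.
Step away and step back to the same note — a neighbor tone (lower neighbor).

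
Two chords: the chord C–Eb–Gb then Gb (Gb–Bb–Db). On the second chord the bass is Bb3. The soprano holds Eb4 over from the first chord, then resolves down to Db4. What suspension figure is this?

4–3 suspension.

At the second chord the bass is Bb3. The suspended Eb4 lies a fourth above the bass; after resolving down by step to Db4, the interval above the bass becomes a third.
Suspension figures are named by those two intervals: 4–3.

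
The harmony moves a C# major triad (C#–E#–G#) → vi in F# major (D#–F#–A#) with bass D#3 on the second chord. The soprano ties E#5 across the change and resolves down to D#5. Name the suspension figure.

9–8 suspension.

At the second chord the bass is D#3. The suspended E#5 lies a ninth above the bass; after resolving down by step to D#5, the interval above the bass becomes an octave.
Suspension figures are named by those two intervals: 9–8.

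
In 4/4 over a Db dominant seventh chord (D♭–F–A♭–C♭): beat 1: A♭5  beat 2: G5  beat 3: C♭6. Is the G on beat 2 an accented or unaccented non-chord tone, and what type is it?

The harmony at that moment is D♭ dominant seventh chord (D♭, F, A♭, C♭); G5 is not a chord tone.
It is approached by step down from A♭5 and left by leap up to C♭6.
Step in, leap out — an escape tone.
It falls on a weak beat, so it is unaccented.

Unaccented escape tone.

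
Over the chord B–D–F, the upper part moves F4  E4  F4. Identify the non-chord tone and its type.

The harmony at that moment is B diminished triad (B, D, F); E4 is not a chord tone.
It is approached by step down from F4 and left by step up to F4.
Step away and step back to the same note — a neighbor tone (lower neighbor).

E4 is a neighbor tone.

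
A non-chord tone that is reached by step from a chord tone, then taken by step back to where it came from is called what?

Approach: by step. Departure: by step in the opposite direction, back to the starting pitch.
Stepwise on both sides but reversing to return to the same chord tone — a neighbor tone. (Had it continued onward in the same direction it would be a passing tone instead.)

Neighbor tone.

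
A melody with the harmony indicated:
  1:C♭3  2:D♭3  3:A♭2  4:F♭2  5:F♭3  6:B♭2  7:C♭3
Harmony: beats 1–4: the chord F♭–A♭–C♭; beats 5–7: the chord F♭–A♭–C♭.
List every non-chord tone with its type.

D♭3 (beat 2) — escape tone; B♭2 (beat 6) — appoggiatura.

The harmony at that moment is F♭ major triad (F♭, A♭, C♭); D♭3 is not a chord tone.
It is approached by step up from C♭3 and left by leap down to A♭2.
Step in, leap out — an escape tone.
The harmony at that moment is F♭ major triad (F♭, A♭, C♭); B♭2 is not a chord tone.
It is approached by leap down from F♭3 and left by step up to C♭3.
Leap in, step out — an appoggiatura.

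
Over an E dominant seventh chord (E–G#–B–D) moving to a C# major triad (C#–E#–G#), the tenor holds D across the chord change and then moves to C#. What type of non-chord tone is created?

D is a suspension.

The harmony at that moment is C# major triad (C#, E#, G#); D is not a chord tone.
It is held over (the same pitch as the preceding D) and left by step down to C#.
Held over from the previous chord and resolving down by step — a suspension.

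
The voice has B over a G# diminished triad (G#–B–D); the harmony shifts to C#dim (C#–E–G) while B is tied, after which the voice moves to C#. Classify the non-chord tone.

The harmony at that moment is C# diminished triad (C#, E, G); B is not a chord tone.
It is held over (the same pitch as the preceding B) and left by step up to C#.
Held over from the previous chord and resolving up by step — a retardation.

B is a retardation.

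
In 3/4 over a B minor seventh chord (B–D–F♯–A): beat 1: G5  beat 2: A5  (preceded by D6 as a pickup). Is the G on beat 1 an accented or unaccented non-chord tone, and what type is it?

The harmony at that moment is B minor seventh chord (B, D, F♯, A); G5 is not a chord tone.
It is approached by leap down from D6 and left by step up to A5.
Leap in, step out — an appoggiatura.
It falls on the downbeat, so it is accented.

Accented appoggiatura.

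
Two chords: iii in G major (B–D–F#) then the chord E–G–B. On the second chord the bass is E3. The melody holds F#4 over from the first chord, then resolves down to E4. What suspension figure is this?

9–8 suspension.

At the second chord the bass is E3. The suspended F#4 lies a ninth above the bass; after resolving down by step to E4, the interval above the bass becomes an octave.
Suspension figures are named by those two intervals: 9–8.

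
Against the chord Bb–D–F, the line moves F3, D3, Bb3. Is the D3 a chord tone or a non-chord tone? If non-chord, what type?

Chord tone (the third of Bb major triad).

Bb major triad contains Bb, D, F; D is the third, so it is a chord tone.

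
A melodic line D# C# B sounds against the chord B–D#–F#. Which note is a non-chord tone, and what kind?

The harmony at that moment is B major triad (B, D#, F#); C# is not a chord tone.
It is approached by step down from D# and left by step down to B.
Step in, step out in the same direction — a passing tone.

C# is a passing tone.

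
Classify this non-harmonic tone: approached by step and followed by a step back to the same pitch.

Neighbor tone.

Approach: by step. Departure: by step in the opposite direction, back to the starting pitch.
Stepwise on both sides but reversing to return to the same chord tone — a neighbor tone. (Had it continued onward in the same direction it would be a passing tone instead.)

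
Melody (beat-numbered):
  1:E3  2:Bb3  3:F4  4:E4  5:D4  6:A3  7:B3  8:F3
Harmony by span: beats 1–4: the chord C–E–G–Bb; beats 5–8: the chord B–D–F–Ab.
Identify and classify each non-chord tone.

The harmony at that moment is C dominant seventh chord (C, E, G, Bb); F4 is not a chord tone.
It is approached by leap up from Bb3 and left by step down to E4.
Leap in, step out — an appoggiatura.
The harmony at that moment is B diminished seventh chord (B, D, F, Ab); A3 is not a chord tone.
It is approached by leap down from D4 and left by step up to B3.
Leap in, step out — an appoggiatura.

F4 (beat 3) — appoggiatura; A3 (beat 6) — appoggiatura.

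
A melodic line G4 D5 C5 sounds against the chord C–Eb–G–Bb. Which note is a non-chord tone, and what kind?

The harmony at that moment is C minor seventh chord (C, Eb, G, Bb); D5 is not a chord tone.
It is approached by leap up from G4 and left by step down to C5.
Leap in, step out — an appoggiatura.

D5 is an appoggiatura.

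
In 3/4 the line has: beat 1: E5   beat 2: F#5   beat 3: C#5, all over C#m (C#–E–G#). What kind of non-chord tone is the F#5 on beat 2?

The harmony at that moment is C# minor triad (C#, E, G#); F#5 is not a chord tone.
It is approached by step up from E5 and left by leap down to C#5.
Step in, leap out, on a weak beat — an escape tone.

Escape tone.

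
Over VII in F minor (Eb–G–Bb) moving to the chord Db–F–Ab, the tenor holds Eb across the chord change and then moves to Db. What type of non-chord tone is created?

The harmony at that moment is Db major triad (Db, F, Ab); Eb is not a chord tone.
It is held over (the same pitch as the preceding Eb) and left by step down to Db.
Held over from the previous chord and resolving down by step — a suspension.

Eb is a suspension.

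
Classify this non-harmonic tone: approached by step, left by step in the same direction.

Approach: by step. Departure: by step, continuing in the same direction.
Stepwise on both sides with no change of direction means the note fills in the space between two different chord tones — a passing tone. (Had it turned back to its starting note it would be a neighbor tone instead.)

Passing tone.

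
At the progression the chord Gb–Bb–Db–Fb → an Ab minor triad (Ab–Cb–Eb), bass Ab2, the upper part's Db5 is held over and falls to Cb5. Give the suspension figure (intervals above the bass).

4–3 suspension.

At the second chord the bass is Ab2. The suspended Db5 lies a fourth above the bass; after resolving down by step to Cb5, the interval above the bass becomes a third.
Suspension figures are named by those two intervals: 4–3.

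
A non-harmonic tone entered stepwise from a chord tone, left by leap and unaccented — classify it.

Approach: by step. Departure: by leap. Metric position: weak.
Step in, leap out, from a weak position — an escape tone (échappée). (It is the mirror image of the appoggiatura, which leaps in and steps out on a strong beat.)

Escape tone.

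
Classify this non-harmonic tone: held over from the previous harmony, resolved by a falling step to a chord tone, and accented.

Suspension.

Approach: by preparation — the pitch is first a chord tone, then held (tied or repeated) while the harmony changes under it. Departure: down by step. Metric position: strong.
A prepared dissonance that resolves downward by step — a suspension. (The same figure resolving upward would be a retardation.)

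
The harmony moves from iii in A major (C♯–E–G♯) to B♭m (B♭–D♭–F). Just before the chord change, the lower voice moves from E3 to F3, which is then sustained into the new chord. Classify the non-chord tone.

The harmony at that moment is C♯ minor triad (C♯, E, G♯); F3 is not a chord tone.
It is approached by step up from E3 and then sustained as the same pitch into the next harmony.
Arriving early and becoming a chord tone when the harmony changes — an anticipation.

F3 is an anticipation.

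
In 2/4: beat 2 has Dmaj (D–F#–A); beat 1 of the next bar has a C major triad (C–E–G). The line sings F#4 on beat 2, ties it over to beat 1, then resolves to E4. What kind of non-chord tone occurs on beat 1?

Suspension.

The harmony at that moment is C major triad (C, E, G); F#4 is not a chord tone.
It is held over (the same pitch as the preceding F#4) and left by step down to E4.
Held over from the previous chord and resolving down by step — a suspension.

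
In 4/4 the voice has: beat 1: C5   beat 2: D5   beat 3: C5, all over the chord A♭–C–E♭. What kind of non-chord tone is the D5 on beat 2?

Upper neighbor tone.

The harmony at that moment is A♭ major triad (A♭, C, E♭); D5 is not a chord tone.
It is approached by step up from C5 and left by step down to C5.
Step away and step back to the same note — a neighbor tone (upper neighbor).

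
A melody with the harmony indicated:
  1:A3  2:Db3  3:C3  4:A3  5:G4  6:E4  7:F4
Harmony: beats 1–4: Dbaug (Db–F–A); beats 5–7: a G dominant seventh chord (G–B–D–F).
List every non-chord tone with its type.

C3 (beat 3) — escape tone; E4 (beat 6) — appoggiatura.

The harmony at that moment is Db augmented triad (Db, F, A); C3 is not a chord tone.
It is approached by step down from Db3 and left by leap up to A3.
Step in, leap out — an escape tone.
The harmony at that moment is G dominant seventh chord (G, B, D, F); E4 is not a chord tone.
It is approached by leap down from G4 and left by step up to F4.
Leap in, step out — an appoggiatura.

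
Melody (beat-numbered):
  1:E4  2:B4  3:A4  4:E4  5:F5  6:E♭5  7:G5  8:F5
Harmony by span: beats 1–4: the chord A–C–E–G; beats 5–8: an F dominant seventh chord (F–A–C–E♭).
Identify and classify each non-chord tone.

The harmony at that moment is A minor seventh chord (A, C, E, G); B4 is not a chord tone.
It is approached by leap up from E4 and left by step down to A4.
Leap in, step out — an appoggiatura.
The harmony at that moment is F dominant seventh chord (F, A, C, E♭); G5 is not a chord tone.
It is approached by leap up from E♭5 and left by step down to F5.
Leap in, step out — an appoggiatura.

B4 (beat 2) — appoggiatura; G5 (beat 7) — appoggiatura.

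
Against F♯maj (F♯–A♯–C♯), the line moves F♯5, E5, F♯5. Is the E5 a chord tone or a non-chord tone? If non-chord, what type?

Non-chord tone — a neighbor tone.

The harmony at that moment is F♯ major triad (F♯, A♯, C♯); E5 is not a chord tone.
It is approached by step down from F♯5 and left by step up to F♯5.
Step away and step back to the same note — a neighbor tone (lower neighbor).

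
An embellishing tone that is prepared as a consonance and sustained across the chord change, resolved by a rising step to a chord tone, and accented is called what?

Approach: by preparation — the pitch is first a chord tone, then held (tied or repeated) while the harmony changes under it. Departure: up by step. Metric position: strong.
A prepared dissonance that resolves upward by step — a retardation. (The same figure resolving downward would be a suspension.)

Retardation.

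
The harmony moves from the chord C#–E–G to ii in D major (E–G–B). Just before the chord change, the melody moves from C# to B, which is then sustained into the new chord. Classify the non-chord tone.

The harmony at that moment is C# diminished triad (C#, E, G); B is not a chord tone.
It is approached by step down from C# and then sustained as the same pitch into the next harmony.
Arriving early and becoming a chord tone when the harmony changes — an anticipation.

B is an anticipation.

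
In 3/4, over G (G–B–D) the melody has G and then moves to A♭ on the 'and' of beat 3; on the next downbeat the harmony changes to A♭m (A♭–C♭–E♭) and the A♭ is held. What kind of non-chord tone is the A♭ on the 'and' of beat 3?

The harmony at that moment is G major triad (G, B, D); A♭ is not a chord tone.
It is approached by step up from G and then sustained as the same pitch into the next harmony.
Arriving early and becoming a chord tone when the harmony changes — an anticipation.

Anticipation.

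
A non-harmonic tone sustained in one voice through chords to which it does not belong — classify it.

Pedal tone.

Approach: none. Departure: none — a single pitch is sustained while the chords change around it, passing through harmonies that do not contain it.
No melodic motion at all; the dissonance is created entirely by the moving harmonies against the stationary note — a pedal tone (pedal point).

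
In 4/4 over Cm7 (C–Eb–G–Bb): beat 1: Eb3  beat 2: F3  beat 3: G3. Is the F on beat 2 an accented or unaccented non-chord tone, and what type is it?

The harmony at that moment is C minor seventh chord (C, Eb, G, Bb); F3 is not a chord tone.
It is approached by step up from Eb3 and left by step up to G3.
Step in, step out in the same direction — a passing tone.
It falls on a weak beat, so it is unaccented.

Unaccented passing tone.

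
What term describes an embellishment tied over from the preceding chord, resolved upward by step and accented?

Approach: by preparation — the pitch is first a chord tone, then held (tied or repeated) while the harmony changes under it. Departure: up by step. Metric position: strong.
A prepared dissonance that resolves upward by step — a retardation. (The same figure resolving downward would be a suspension.)

Retardation.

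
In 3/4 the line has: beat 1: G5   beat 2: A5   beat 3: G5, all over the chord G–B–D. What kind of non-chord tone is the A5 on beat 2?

The harmony at that moment is G major triad (G, B, D); A5 is not a chord tone.
It is approached by step up from G5 and left by step down to G5.
Step away and step back to the same note — a neighbor tone (upper neighbor).

Upper neighbor tone.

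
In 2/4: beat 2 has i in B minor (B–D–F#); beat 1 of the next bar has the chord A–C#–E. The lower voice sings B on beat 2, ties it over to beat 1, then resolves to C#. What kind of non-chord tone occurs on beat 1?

The harmony at that moment is A major triad (A, C#, E); B is not a chord tone.
It is held over (the same pitch as the preceding B) and left by step up to C#.
Held over from the previous chord and resolving up by step — a retardation.

Retardation.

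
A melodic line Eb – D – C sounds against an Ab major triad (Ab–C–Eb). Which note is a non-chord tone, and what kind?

The harmony at that moment is Ab major triad (Ab, C, Eb); D is not a chord tone.
It is approached by step down from Eb and left by step down to C.
Step in, step out in the same direction — a passing tone.

D is a passing tone.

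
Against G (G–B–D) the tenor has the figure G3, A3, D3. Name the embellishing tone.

The harmony at that moment is G major triad (G, B, D); A3 is not a chord tone.
It is approached by step up from G3 and left by leap down to D3.
Step in, leap out — an escape tone.

A3 is an escape tone.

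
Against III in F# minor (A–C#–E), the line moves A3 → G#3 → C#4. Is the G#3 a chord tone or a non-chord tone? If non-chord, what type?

Non-chord tone — an escape tone.

The harmony at that moment is A major triad (A, C#, E); G#3 is not a chord tone.
It is approached by step down from A3 and left by leap up to C#4.
Step in, leap out — an escape tone.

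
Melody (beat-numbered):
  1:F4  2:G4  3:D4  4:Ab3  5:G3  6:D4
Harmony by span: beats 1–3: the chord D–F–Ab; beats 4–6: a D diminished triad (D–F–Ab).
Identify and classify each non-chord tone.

The harmony at that moment is D diminished triad (D, F, Ab); G4 is not a chord tone.
It is approached by step up from F4 and left by leap down to D4.
Step in, leap out — an escape tone.
The harmony at that moment is D diminished triad (D, F, Ab); G3 is not a chord tone.
It is approached by step down from Ab3 and left by leap up to D4.
Step in, leap out — an escape tone.

G4 (beat 2) — escape tone; G3 (beat 5) — escape tone.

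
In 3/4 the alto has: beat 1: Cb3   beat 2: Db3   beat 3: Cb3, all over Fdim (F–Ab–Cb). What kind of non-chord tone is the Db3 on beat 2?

The harmony at that moment is F diminished triad (F, Ab, Cb); Db3 is not a chord tone.
It is approached by step up from Cb3 and left by step down to Cb3.
Step away and step back to the same note — a neighbor tone (upper neighbor).

Upper neighbor tone.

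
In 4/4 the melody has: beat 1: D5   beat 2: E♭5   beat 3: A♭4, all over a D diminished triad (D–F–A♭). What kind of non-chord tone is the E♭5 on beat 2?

Escape tone.

The harmony at that moment is D diminished triad (D, F, A♭); E♭5 is not a chord tone.
It is approached by step up from D5 and left by leap down to A♭4.
Step in, leap out, on a weak beat — an escape tone.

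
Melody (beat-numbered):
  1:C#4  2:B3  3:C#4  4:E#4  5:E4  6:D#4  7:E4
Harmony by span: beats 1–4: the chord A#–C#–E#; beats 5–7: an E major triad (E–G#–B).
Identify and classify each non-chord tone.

The harmony at that moment is A# minor triad (A#, C#, E#); B3 is not a chord tone.
It is approached by step down from C#4 and left by step up to C#4.
Step away and step back to the same note — a neighbor tone (lower neighbor).
The harmony at that moment is E major triad (E, G#, B); D#4 is not a chord tone.
It is approached by step down from E4 and left by step up to E4.
Step away and step back to the same note — a neighbor tone (lower neighbor).

B3 (beat 2) — neighbor tone; D#4 (beat 6) — neighbor tone.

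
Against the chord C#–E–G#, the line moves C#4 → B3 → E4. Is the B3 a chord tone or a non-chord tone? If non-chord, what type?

The harmony at that moment is C# minor triad (C#, E, G#); B3 is not a chord tone.
It is approached by step down from C#4 and left by leap up to E4.
Step in, leap out — an escape tone.

Non-chord tone — an escape tone.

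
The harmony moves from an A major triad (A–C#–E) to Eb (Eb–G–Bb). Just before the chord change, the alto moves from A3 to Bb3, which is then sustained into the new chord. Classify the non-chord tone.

The harmony at that moment is A major triad (A, C#, E); Bb3 is not a chord tone.
It is approached by step up from A3 and then sustained as the same pitch into the next harmony.
Arriving early and becoming a chord tone when the harmony changes — an anticipation.

Bb3 is an anticipation.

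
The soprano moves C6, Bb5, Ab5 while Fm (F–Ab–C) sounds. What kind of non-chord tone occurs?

The harmony at that moment is F minor triad (F, Ab, C); Bb5 is not a chord tone.
It is approached by step down from C6 and left by step down to Ab5.
Step in, step out in the same direction — a passing tone.

Bb5 is a passing tone.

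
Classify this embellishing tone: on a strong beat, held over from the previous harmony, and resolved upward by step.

Retardation.

Approach: by preparation — the pitch is first a chord tone, then held (tied or repeated) while the harmony changes under it. Departure: up by step. Metric position: strong.
A prepared dissonance that resolves upward by step — a retardation. (The same figure resolving downward would be a suspension.)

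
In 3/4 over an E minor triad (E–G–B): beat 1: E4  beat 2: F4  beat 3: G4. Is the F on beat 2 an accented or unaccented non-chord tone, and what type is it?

Unaccented passing tone.

The harmony at that moment is E minor triad (E, G, B); F4 is not a chord tone.
It is approached by step up from E4 and left by step up to G4.
Step in, step out in the same direction — a passing tone.
It falls on a weak beat, so it is unaccented.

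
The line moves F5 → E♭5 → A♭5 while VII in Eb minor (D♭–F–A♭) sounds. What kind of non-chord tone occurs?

E♭5 is an escape tone.

The harmony at that moment is D♭ major triad (D♭, F, A♭); E♭5 is not a chord tone.
It is approached by step down from F5 and left by leap up to A♭5.
Step in, leap out — an escape tone.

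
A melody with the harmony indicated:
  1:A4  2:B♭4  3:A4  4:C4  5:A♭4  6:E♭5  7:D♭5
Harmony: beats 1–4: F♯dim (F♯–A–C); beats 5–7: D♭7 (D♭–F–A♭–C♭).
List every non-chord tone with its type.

B♭4 (beat 2) — neighbor tone; E♭5 (beat 6) — appoggiatura.

The harmony at that moment is F♯ diminished triad (F♯, A, C); B♭4 is not a chord tone.
It is approached by step up from A4 and left by step down to A4.
Step away and step back to the same note — a neighbor tone (upper neighbor).
The harmony at that moment is D♭ dominant seventh chord (D♭, F, A♭, C♭); E♭5 is not a chord tone.
It is approached by leap up from A♭4 and left by step down to D♭5.
Leap in, step out — an appoggiatura.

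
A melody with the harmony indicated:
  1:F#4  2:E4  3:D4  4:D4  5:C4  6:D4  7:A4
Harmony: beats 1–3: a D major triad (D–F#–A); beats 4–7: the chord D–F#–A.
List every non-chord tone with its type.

The harmony at that moment is D major triad (D, F#, A); E4 is not a chord tone.
It is approached by step down from F#4 and left by step down to D4.
Step in, step out in the same direction — a passing tone.
The harmony at that moment is D major triad (D, F#, A); C4 is not a chord tone.
It is approached by step down from D4 and left by step up to D4.
Step away and step back to the same note — a neighbor tone (lower neighbor).

E4 (beat 2) — passing tone; C4 (beat 5) — neighbor tone.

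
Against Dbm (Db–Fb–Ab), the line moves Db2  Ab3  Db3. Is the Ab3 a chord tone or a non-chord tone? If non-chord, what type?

Chord tone (the fifth of Db minor triad).

Db minor triad contains Db, Fb, Ab; Ab is the fifth, so it is a chord tone.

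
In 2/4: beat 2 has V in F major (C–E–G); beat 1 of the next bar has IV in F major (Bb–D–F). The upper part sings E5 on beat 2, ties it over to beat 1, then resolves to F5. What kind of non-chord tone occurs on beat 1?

The harmony at that moment is Bb major triad (Bb, D, F); E5 is not a chord tone.
It is held over (the same pitch as the preceding E5) and left by step up to F5.
Held over from the previous chord and resolving up by step — a retardation.

Retardation.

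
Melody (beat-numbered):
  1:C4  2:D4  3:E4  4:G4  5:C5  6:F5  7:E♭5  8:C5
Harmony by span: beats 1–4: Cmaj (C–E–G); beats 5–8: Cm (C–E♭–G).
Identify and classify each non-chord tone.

The harmony at that moment is C major triad (C, E, G); D4 is not a chord tone.
It is approached by step up from C4 and left by step up to E4.
Step in, step out in the same direction — a passing tone.
The harmony at that moment is C minor triad (C, E♭, G); F5 is not a chord tone.
It is approached by leap up from C5 and left by step down to E♭5.
Leap in, step out — an appoggiatura.

D4 (beat 2) — passing tone; F5 (beat 6) — appoggiatura.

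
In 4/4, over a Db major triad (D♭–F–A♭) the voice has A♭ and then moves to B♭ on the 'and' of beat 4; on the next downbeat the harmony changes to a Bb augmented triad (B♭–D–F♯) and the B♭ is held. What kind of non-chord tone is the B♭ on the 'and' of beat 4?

Anticipation.

The harmony at that moment is D♭ major triad (D♭, F, A♭); B♭ is not a chord tone.
It is approached by step up from A♭ and then sustained as the same pitch into the next harmony.
Arriving early and becoming a chord tone when the harmony changes — an anticipation.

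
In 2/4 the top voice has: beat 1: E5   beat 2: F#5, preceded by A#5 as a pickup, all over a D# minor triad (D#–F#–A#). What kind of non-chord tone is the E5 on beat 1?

Appoggiatura.

The harmony at that moment is D# minor triad (D#, F#, A#); E5 is not a chord tone.
It is approached by leap down from A#5 and left by step up to F#5.
Leap in, step out, metrically accented — an appoggiatura.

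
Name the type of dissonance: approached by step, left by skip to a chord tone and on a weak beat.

Escape tone.

Approach: by step. Departure: by leap. Metric position: weak.
Step in, leap out, from a weak position — an escape tone (échappée). (It is the mirror image of the appoggiatura, which leaps in and steps out on a strong beat.)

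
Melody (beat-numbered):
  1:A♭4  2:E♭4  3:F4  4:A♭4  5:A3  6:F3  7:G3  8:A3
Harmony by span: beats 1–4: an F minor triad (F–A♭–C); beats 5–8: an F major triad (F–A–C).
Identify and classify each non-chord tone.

The harmony at that moment is F minor triad (F, A♭, C); E♭4 is not a chord tone.
It is approached by leap down from A♭4 and left by step up to F4.
Leap in, step out — an appoggiatura.
The harmony at that moment is F major triad (F, A, C); G3 is not a chord tone.
It is approached by step up from F3 and left by step up to A3.
Step in, step out in the same direction — a passing tone.

E♭4 (beat 2) — appoggiatura; G3 (beat 7) — passing tone.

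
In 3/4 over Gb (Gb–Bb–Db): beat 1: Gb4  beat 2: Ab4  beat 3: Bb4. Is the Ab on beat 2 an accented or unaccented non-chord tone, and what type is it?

The harmony at that moment is Gb major triad (Gb, Bb, Db); Ab4 is not a chord tone.
It is approached by step up from Gb4 and left by step up to Bb4.
Step in, step out in the same direction — a passing tone.
It falls on a weak beat, so it is unaccented.

Unaccented passing tone.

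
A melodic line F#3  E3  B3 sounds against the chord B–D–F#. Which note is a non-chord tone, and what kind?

E3 is an escape tone.

The harmony at that moment is B minor triad (B, D, F#); E3 is not a chord tone.
It is approached by step down from F#3 and left by leap up to B3.
Step in, leap out — an escape tone.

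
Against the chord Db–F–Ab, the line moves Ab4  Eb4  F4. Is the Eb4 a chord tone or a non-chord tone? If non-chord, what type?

Non-chord tone — an appoggiatura.

The harmony at that moment is Db major triad (Db, F, Ab); Eb4 is not a chord tone.
It is approached by leap down from Ab4 and left by step up to F4.
Leap in, step out — an appoggiatura.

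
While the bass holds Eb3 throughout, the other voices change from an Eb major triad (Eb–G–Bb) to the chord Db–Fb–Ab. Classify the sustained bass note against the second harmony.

The harmony at that moment is Db minor triad (Db, Fb, Ab); Eb3 is not a chord tone.
It is held over (the same pitch as the preceding Eb3) and then sustained as the same pitch into the next harmony.
Sustained through a change of harmony — a pedal tone.

Pedal tone (pedal point).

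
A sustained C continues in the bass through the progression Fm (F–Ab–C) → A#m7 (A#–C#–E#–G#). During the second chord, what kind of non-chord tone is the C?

The harmony at that moment is A# minor seventh chord (A#, C#, E#, G#); C is not a chord tone.
It is held over (the same pitch as the preceding C) and then sustained as the same pitch into the next harmony.
Sustained through a change of harmony — a pedal tone.

Pedal tone (pedal point).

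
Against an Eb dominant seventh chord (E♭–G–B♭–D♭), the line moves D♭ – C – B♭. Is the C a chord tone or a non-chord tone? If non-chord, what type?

Non-chord tone — a passing tone.

The harmony at that moment is E♭ dominant seventh chord (E♭, G, B♭, D♭); C is not a chord tone.
It is approached by step down from D♭ and left by step down to B♭.
Step in, step out in the same direction — a passing tone.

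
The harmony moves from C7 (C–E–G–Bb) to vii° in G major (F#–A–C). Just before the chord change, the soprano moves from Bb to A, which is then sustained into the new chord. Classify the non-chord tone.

The harmony at that moment is C dominant seventh chord (C, E, G, Bb); A is not a chord tone.
It is approached by step down from Bb and then sustained as the same pitch into the next harmony.
Arriving early and becoming a chord tone when the harmony changes — an anticipation.

A is an anticipation.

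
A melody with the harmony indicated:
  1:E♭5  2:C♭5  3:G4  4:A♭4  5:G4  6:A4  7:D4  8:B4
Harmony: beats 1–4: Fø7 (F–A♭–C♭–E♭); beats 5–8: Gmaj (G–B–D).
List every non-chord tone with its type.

The harmony at that moment is F half-diminished seventh chord (F, A♭, C♭, E♭); G4 is not a chord tone.
It is approached by leap down from C♭5 and left by step up to A♭4.
Leap in, step out — an appoggiatura.
The harmony at that moment is G major triad (G, B, D); A4 is not a chord tone.
It is approached by step up from G4 and left by leap down to D4.
Step in, leap out — an escape tone.

G4 (beat 3) — appoggiatura; A4 (beat 6) — escape tone.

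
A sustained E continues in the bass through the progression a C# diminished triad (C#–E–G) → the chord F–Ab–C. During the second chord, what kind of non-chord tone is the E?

Pedal tone (pedal point).

The harmony at that moment is F minor triad (F, Ab, C); E is not a chord tone.
It is held over (the same pitch as the preceding E) and then sustained as the same pitch into the next harmony.
Sustained through a change of harmony — a pedal tone.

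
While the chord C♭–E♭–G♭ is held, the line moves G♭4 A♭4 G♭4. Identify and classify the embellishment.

The harmony at that moment is C♭ major triad (C♭, E♭, G♭); A♭4 is not a chord tone.
It is approached by step up from G♭4 and left by step down to G♭4.
Step away and step back to the same note — a neighbor tone (upper neighbor).

A♭4 is a neighbor tone.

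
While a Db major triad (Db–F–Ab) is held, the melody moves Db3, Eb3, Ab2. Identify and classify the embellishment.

The harmony at that moment is Db major triad (Db, F, Ab); Eb3 is not a chord tone.
It is approached by step up from Db3 and left by leap down to Ab2.
Step in, leap out — an escape tone.

Eb3 is an escape tone.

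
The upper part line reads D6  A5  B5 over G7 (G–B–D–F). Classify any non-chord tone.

A5 is an appoggiatura.

The harmony at that moment is G dominant seventh chord (G, B, D, F); A5 is not a chord tone.
It is approached by leap down from D6 and left by step up to B5.
Leap in, step out — an appoggiatura.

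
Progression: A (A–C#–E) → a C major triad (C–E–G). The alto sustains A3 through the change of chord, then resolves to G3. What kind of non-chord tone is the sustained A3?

A3 is a suspension.

The harmony at that moment is C major triad (C, E, G); A3 is not a chord tone.
It is held over (the same pitch as the preceding A3) and left by step down to G3.
Held over from the previous chord and resolving down by step — a suspension.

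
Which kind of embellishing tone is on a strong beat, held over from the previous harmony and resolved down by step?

Approach: by preparation — the pitch is first a chord tone, then held (tied or repeated) while the harmony changes under it. Departure: down by step. Metric position: strong.
A prepared dissonance that resolves downward by step — a suspension. (The same figure resolving upward would be a retardation.)

Suspension.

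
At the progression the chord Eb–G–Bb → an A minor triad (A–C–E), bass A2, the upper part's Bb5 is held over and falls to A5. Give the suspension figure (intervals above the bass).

At the second chord the bass is A2. The suspended Bb5 lies a ninth above the bass; after resolving down by step to A5, the interval above the bass becomes an octave.
Suspension figures are named by those two intervals: 9–8.

9–8 suspension.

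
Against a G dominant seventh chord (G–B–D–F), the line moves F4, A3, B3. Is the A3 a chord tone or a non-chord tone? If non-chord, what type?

The harmony at that moment is G dominant seventh chord (G, B, D, F); A3 is not a chord tone.
It is approached by leap down from F4 and left by step up to B3.
Leap in, step out — an appoggiatura.

Non-chord tone — an appoggiatura.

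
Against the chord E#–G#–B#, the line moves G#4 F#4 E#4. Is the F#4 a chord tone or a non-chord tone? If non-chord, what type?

The harmony at that moment is E# minor triad (E#, G#, B#); F#4 is not a chord tone.
It is approached by step down from G#4 and left by step down to E#4.
Step in, step out in the same direction — a passing tone.

Non-chord tone — a passing tone.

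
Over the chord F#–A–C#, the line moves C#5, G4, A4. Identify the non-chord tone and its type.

The harmony at that moment is F# minor triad (F#, A, C#); G4 is not a chord tone.
It is approached by leap down from C#5 and left by step up to A4.
Leap in, step out — an appoggiatura.

G4 is an appoggiatura.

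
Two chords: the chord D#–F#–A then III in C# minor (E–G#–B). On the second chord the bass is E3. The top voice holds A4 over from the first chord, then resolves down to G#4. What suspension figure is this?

4–3 suspension.

At the second chord the bass is E3. The suspended A4 lies a fourth above the bass; after resolving down by step to G#4, the interval above the bass becomes a third.
Suspension figures are named by those two intervals: 4–3.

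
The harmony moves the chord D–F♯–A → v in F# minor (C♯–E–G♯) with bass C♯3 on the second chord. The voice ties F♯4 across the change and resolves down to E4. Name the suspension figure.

4–3 suspension.

At the second chord the bass is C♯3. The suspended F♯4 lies a fourth above the bass; after resolving down by step to E4, the interval above the bass becomes a third.
Suspension figures are named by those two intervals: 4–3.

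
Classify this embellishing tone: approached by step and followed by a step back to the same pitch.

Approach: by step. Departure: by step in the opposite direction, back to the starting pitch.
Stepwise on both sides but reversing to return to the same chord tone — a neighbor tone. (Had it continued onward in the same direction it would be a passing tone instead.)

Neighbor tone.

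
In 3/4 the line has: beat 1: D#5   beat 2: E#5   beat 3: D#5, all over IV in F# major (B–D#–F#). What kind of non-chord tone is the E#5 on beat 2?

The harmony at that moment is B major triad (B, D#, F#); E#5 is not a chord tone.
It is approached by step up from D#5 and left by step down to D#5.
Step away and step back to the same note — a neighbor tone (upper neighbor).

Upper neighbor tone.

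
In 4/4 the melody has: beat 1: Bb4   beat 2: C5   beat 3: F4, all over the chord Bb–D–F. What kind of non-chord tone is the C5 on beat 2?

The harmony at that moment is Bb major triad (Bb, D, F); C5 is not a chord tone.
It is approached by step up from Bb4 and left by leap down to F4.
Step in, leap out, on a weak beat — an escape tone.

Escape tone.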